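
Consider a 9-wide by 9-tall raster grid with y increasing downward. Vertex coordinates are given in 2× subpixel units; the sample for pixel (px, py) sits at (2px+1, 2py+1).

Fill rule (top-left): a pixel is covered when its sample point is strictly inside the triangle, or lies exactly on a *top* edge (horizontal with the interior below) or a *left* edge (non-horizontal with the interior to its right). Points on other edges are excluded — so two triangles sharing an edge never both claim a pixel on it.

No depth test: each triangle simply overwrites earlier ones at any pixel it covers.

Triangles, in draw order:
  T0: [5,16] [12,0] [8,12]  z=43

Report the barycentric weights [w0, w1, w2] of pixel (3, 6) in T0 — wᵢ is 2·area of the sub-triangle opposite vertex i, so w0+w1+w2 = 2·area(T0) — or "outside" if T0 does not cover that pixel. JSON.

T0:
  2·area = 20
  edge (5, 16)→(12, 0): d=(7,-16) top-left  bias=+0
  edge (12, 0)→(8, 12): d=(-4,12) right/bottom  bias=-1
  edge (8, 12)→(5, 16): d=(-3,4) right/bottom  bias=-1
    (5,1)@(11, 3): e=[5,0,15] → .  [on edge]
    (4,3)@(9, 7): e=[1,8,11] → X
    (5,3)@(11, 7): e=[33,-16,3] → .
    (4,4)@(9, 9): e=[15,0,5] → .  [on edge]
    (3,6)@(7, 13): e=[11,8,1] → X
    (4,6)@(9, 13): e=[43,-16,-7] → .
    (3,7)@(7, 15): e=[25,0,-5] → .  [on edge]
  covered (2 px):
    . . . . . . . . .
    . . . . . . . . .
    . . . . . . . . .
    . . . . X . . . .
    . . . . . . . . .
    . . . . . . . . .
    . . . X . . . . .
    . . . . . . . . .
    . . . . . . . . .

Final: [8,1,11]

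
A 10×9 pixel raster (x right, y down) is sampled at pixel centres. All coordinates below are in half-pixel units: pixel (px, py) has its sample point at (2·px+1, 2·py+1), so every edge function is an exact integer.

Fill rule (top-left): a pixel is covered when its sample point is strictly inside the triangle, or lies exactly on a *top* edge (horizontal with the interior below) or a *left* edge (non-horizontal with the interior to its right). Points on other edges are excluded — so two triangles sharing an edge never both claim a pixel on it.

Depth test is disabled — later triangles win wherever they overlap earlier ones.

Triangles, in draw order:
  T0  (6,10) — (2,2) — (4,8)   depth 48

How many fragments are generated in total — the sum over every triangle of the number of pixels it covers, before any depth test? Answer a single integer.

T0:
  2·area = 8  (B↔C swapped to make it positive)
  edge (6, 10)→(4, 8): d=(-2,-2) top-left  bias=+0
  edge (4, 8)→(2, 2): d=(-2,-6) top-left  bias=+0
  edge (2, 2)→(6, 10): d=(4,8) right/bottom  bias=-1
    (0,2)@(1, 5): e=[0,-12,20] → .  [on edge]
    (1,2)@(3, 5): e=[4,0,4] → X  [on edge]
    (2,2)@(5, 5): e=[8,12,-12] → .
    (1,3)@(3, 7): e=[0,-4,12] → .  [on edge]
    (2,4)@(5, 9): e=[0,4,4] → X  [on edge]
    (3,4)@(7, 9): e=[4,16,-12] → .
    (2,5)@(5, 11): e=[-4,0,12] → .  [on edge]
    (3,5)@(7, 11): e=[0,12,-4] → .  [on edge]
    (4,6)@(9, 13): e=[0,20,-12] → .  [on edge]
    (5,7)@(11, 15): e=[0,28,-20] → .  [on edge]
    (3,8)@(7, 17): e=[-12,0,20] → .  [on edge]
    (6,8)@(13, 17): e=[0,36,-28] → .  [on edge]
  covered (2 px):
    . . . . . . . . . .
    . . . . . . . . . .
    . X . . . . . . . .
    . . . . . . . . . .
    . . X . . . . . . .
    . . . . . . . . . .
    . . . . . . . . . .
    . . . . . . . . . .
    . . . . . . . . . .

Result: 2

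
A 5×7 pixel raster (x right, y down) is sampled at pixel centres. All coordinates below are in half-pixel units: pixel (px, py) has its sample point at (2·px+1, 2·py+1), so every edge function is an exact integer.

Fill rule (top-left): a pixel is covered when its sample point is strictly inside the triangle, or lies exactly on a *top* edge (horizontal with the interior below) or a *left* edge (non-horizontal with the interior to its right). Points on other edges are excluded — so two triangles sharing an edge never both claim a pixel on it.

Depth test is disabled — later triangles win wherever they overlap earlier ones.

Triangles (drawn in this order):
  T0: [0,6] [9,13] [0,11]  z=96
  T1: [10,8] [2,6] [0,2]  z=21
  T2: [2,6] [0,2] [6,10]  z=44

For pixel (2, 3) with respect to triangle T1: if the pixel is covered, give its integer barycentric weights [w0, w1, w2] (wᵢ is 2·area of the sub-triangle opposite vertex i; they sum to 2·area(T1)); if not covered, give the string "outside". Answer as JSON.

T0:
  2·area = 45
  edge (0, 6)→(9, 13): d=(9,7) right/bottom  bias=-1
  edge (9, 13)→(0, 11): d=(-9,-2) top-left  bias=+0
  edge (0, 11)→(0, 6): d=(0,-5) top-left  bias=+0
    (0,3)@(1, 7): e=[2,38,5] → #
    (1,3)@(3, 7): e=[-12,42,15] → ·
    (0,4)@(1, 9): e=[20,20,5] → #
    (1,4)@(3, 9): e=[6,24,15] → #
    (2,4)@(5, 9): e=[-8,28,25] → ·
    (0,5)@(1, 11): e=[38,2,5] → #
    (2,5)@(5, 11): e=[10,10,25] → #
    (3,5)@(7, 11): e=[-4,14,35] → ·
    (0,6)@(1, 13): e=[56,-16,5] → ·
    (1,6)@(3, 13): e=[42,-12,15] → ·
    (2,6)@(5, 13): e=[28,-8,25] → ·
    (4,6)@(9, 13): e=[0,0,45] → ·  [on edge]
  covered (6 px):
    · · · · ·
    · · · · ·
    · · · · ·
    # · · · ·
    # # · · ·
    # # # · ·
    · · · · ·
T1:
  2·area = 28
  edge (10, 8)→(2, 6): d=(-8,-2) top-left  bias=+0
  edge (2, 6)→(0, 2): d=(-2,-4) top-left  bias=+0
  edge (0, 2)→(10, 8): d=(10,6) right/bottom  bias=-1
    (0,1)@(1, 3): e=[22,2,4] → #
    (1,1)@(3, 3): e=[26,10,-8] → ·
    (0,2)@(1, 5): e=[6,-2,24] → ·
    (1,2)@(3, 5): e=[10,6,12] → #
    (2,2)@(5, 5): e=[14,14,0] → ·  [on edge]
    (1,3)@(3, 7): e=[-6,2,32] → ·
    (3,3)@(7, 7): e=[2,18,8] → #
    (4,3)@(9, 7): e=[6,26,-4] → ·
    (3,4)@(7, 9): e=[-14,14,28] → ·
  covered (3 px):
    · · · · ·
    # · · · ·
    · # · · ·
    · · · # ·
    · · · · ·
    · · · · ·
    · · · · ·
T2:
  2·area = 8
  edge (2, 6)→(0, 2): d=(-2,-4) top-left  bias=+0
  edge (0, 2)→(6, 10): d=(6,8) right/bottom  bias=-1
  edge (6, 10)→(2, 6): d=(-4,-4) top-left  bias=+0
    (0,2)@(1, 5): e=[-2,10,0] → ·  [on edge]
    (1,3)@(3, 7): e=[2,6,0] → #  [on edge]
    (2,3)@(5, 7): e=[10,-10,8] → ·
    (1,4)@(3, 9): e=[-2,18,-8] → ·
    (2,4)@(5, 9): e=[6,2,0] → #  [on edge]
    (3,4)@(7, 9): e=[14,-14,8] → ·
    (2,5)@(5, 11): e=[2,14,-8] → ·
    (3,5)@(7, 11): e=[10,-2,0] → ·  [on edge]
    (4,6)@(9, 13): e=[14,-6,0] → ·  [on edge]
  covered (2 px):
    · · · · ·
    · · · · ·
    · · · · ·
    · # · · ·
    · · # · ·
    · · · · ·
    · · · · ·

Final: "outside"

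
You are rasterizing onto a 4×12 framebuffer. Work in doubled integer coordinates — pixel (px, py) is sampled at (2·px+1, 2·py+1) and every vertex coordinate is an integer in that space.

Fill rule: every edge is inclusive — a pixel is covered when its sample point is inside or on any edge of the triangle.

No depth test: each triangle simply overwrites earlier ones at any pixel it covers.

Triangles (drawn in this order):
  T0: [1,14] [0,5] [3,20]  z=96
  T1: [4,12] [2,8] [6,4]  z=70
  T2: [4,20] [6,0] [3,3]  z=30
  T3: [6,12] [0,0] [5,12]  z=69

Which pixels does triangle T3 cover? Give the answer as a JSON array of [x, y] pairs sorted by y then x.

T0:
  2·area = 12
  edge (1, 14)→(0, 5): d=(-1,-9) inclusive
  edge (0, 5)→(3, 20): d=(3,15) inclusive
  edge (3, 20)→(1, 14): d=(-2,-6) inclusive
    (0,5)@(1, 11): e=[3,3,6] → █
    (1,5)@(3, 11): e=[21,-27,18] → ·
    (0,6)@(1, 13): e=[1,9,2] → █
    (1,6)@(3, 13): e=[19,-21,14] → ·
    (0,7)@(1, 15): e=[-1,15,-2] → ·
  covered (2 px):
    · · · ·
    · · · ·
    · · · ·
    · · · ·
    · · · ·
    █ · · ·
    █ · · ·
    · · · ·
    · · · ·
    · · · ·
    · · · ·
    · · · ·
T1:
  2·area = 24
  edge (4, 12)→(2, 8): d=(-2,-4) inclusive
  edge (2, 8)→(6, 4): d=(4,-4) inclusive
  edge (6, 4)→(4, 12): d=(-2,8) inclusive
    (3,1)@(7, 3): e=[30,0,-6] → ·  [on edge]
    (2,2)@(5, 5): e=[18,0,6] → █  [on edge]
    (3,2)@(7, 5): e=[26,8,-10] → ·
    (1,3)@(3, 7): e=[6,0,18] → █  [on edge]
    (3,3)@(7, 7): e=[22,16,-14] → ·
    (0,4)@(1, 9): e=[-6,0,30] → ·  [on edge]
    (1,4)@(3, 9): e=[2,8,14] → █
    (2,4)@(5, 9): e=[10,16,-2] → ·
    (1,5)@(3, 11): e=[-2,16,10] → ·
  covered (4 px):
    · · · ·
    · · · ·
    · · █ ·
    · █ █ ·
    · █ · ·
    · · · ·
    · · · ·
    · · · ·
    · · · ·
    · · · ·
    · · · ·
    · · · ·
T2:
  2·area = 54  (B↔C swapped to make it positive)
  edge (4, 20)→(3, 3): d=(-1,-17) inclusive
  edge (3, 3)→(6, 0): d=(3,-3) inclusive
  edge (6, 0)→(4, 20): d=(-2,20) inclusive
    (2,0)@(5, 1): e=[36,0,18] → █  [on edge]
    (3,0)@(7, 1): e=[70,6,-22] → ·
    (1,1)@(3, 3): e=[0,0,54] → █  [on edge]
    (3,1)@(7, 3): e=[68,12,-26] → ·
    (0,2)@(1, 5): e=[-36,0,90] → ·  [on edge]
    (1,2)@(3, 5): e=[-2,6,50] → ·
    (2,2)@(5, 5): e=[32,12,10] → █
    (3,2)@(7, 5): e=[66,18,-30] → ·
    (2,3)@(5, 7): e=[30,18,6] → █
    (3,3)@(7, 7): e=[64,24,-34] → ·
    (2,4)@(5, 9): e=[28,24,2] → █
    (3,4)@(7, 9): e=[62,30,-38] → ·
  covered (6 px):
    · · █ ·
    · █ █ ·
    · · █ ·
    · · █ ·
    · · █ ·
    · · · ·
    · · · ·
    · · · ·
    · · · ·
    · · · ·
    · · · ·
    · · · ·
T3:
  2·area = 12  (B↔C swapped to make it positive)
  edge (6, 12)→(5, 12): d=(-1,0) inclusive
  edge (5, 12)→(0, 0): d=(-5,-12) inclusive
  edge (0, 0)→(6, 12): d=(6,12) inclusive
    (1,3)@(3, 7): e=[5,1,6] → █
    (2,3)@(5, 7): e=[5,25,-18] → ·
    (1,4)@(3, 9): e=[3,-9,18] → ·
    (2,5)@(5, 11): e=[1,5,6] → █
    (3,5)@(7, 11): e=[1,29,-18] → ·
    (2,6)@(5, 13): e=[-1,-5,18] → ·
  covered (2 px):
    · · · ·
    · · · ·
    · · · ·
    · █ · ·
    · · · ·
    · · █ ·
    · · · ·
    · · · ·
    · · · ·
    · · · ·
    · · · ·
    · · · ·

Result: [[1,3],[2,5]]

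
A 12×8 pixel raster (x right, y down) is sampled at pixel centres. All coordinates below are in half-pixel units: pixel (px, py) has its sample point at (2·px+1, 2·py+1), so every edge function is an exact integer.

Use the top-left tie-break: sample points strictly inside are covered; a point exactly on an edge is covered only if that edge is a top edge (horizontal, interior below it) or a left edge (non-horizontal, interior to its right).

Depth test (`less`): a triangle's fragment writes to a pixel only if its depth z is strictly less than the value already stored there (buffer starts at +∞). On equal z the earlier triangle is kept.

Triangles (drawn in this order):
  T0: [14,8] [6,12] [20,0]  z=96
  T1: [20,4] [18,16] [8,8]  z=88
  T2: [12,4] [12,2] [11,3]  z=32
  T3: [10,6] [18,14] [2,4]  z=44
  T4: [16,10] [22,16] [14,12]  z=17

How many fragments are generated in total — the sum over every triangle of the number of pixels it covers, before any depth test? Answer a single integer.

T0:
  2·area = 40
  edge (14, 8)→(6, 12): d=(-8,4) right/bottom  bias=-1
  edge (6, 12)→(20, 0): d=(14,-12) top-left  bias=+0
  edge (20, 0)→(14, 8): d=(-6,8) right/bottom  bias=-1
    (9,0)@(19, 1): e=[36,2,2] → █
    (10,0)@(21, 1): e=[28,26,-14] → ·
    (8,1)@(17, 3): e=[28,6,6] → █
    (9,1)@(19, 3): e=[20,30,-10] → ·
    (7,2)@(15, 5): e=[20,10,10] → █
    (8,2)@(17, 5): e=[12,34,-6] → ·
    (6,3)@(13, 7): e=[12,14,14] → █
    (7,3)@(15, 7): e=[4,38,-2] → ·
    (5,4)@(11, 9): e=[4,18,18] → █
    (6,4)@(13, 9): e=[-4,42,2] → ·
    (5,5)@(11, 11): e=[-12,46,6] → ·
  covered (5 px):
    · · · · · · · · · █ · ·
    · · · · · · · · █ · · ·
    · · · · · · · █ · · · ·
    · · · · · · █ · · · · ·
    · · · · · █ · · · · · ·
    · · · · · · · · · · · ·
    · · · · · · · · · · · ·
    · · · · · · · · · · · ·
T1:
  2·area = 136
  edge (20, 4)→(18, 16): d=(-2,12) right/bottom  bias=-1
  edge (18, 16)→(8, 8): d=(-10,-8) top-left  bias=+0
  edge (8, 8)→(20, 4): d=(12,-4) top-left  bias=+0
    (11,1)@(23, 3): e=[-34,170,0] → ·  [on edge]
    (8,2)@(17, 5): e=[34,102,0] → █  [on edge]
    (9,2)@(19, 5): e=[10,118,8] → █
    (10,2)@(21, 5): e=[-14,134,16] → ·
    (5,3)@(11, 7): e=[102,34,0] → █  [on edge]
    (6,3)@(13, 7): e=[78,50,8] → █
    (7,3)@(15, 7): e=[54,66,16] → █
    (10,3)@(21, 7): e=[-18,114,40] → ·
    (2,4)@(5, 9): e=[170,-34,0] → ·  [on edge]
    (5,4)@(11, 9): e=[98,14,24] → █
    (10,4)@(21, 9): e=[-22,94,64] → ·
    (5,5)@(11, 11): e=[94,-6,48] → ·
  covered (18 px):
    · · · · · · · · · · · ·
    · · · · · · · · · · · ·
    · · · · · · · · █ █ · ·
    · · · · · █ █ █ █ █ · ·
    · · · · · █ █ █ █ █ · ·
    · · · · · · █ █ █ · · ·
    · · · · · · · █ █ · · ·
    · · · · · · · · █ · · ·
T2:
  2·area = 2  (B↔C swapped to make it positive)
  edge (12, 4)→(11, 3): d=(-1,-1) top-left  bias=+0
  edge (11, 3)→(12, 2): d=(1,-1) top-left  bias=+0
  edge (12, 2)→(12, 4): d=(0,2) right/bottom  bias=-1
    (4,0)@(9, 1): e=[0,-4,6] → ·  [on edge]
    (6,0)@(13, 1): e=[4,0,-2] → ·  [on edge]
    (5,1)@(11, 3): e=[0,0,2] → █  [on edge]
    (6,1)@(13, 3): e=[2,2,-2] → ·
    (4,2)@(9, 5): e=[-4,0,6] → ·  [on edge]
    (5,2)@(11, 5): e=[-2,2,2] → ·
    (6,2)@(13, 5): e=[0,4,-2] → ·  [on edge]
    (3,3)@(7, 7): e=[-8,0,10] → ·  [on edge]
    (7,3)@(15, 7): e=[0,8,-6] → ·  [on edge]
    (2,4)@(5, 9): e=[-12,0,14] → ·  [on edge]
    (8,4)@(17, 9): e=[0,12,-10] → ·  [on edge]
    (1,5)@(3, 11): e=[-16,0,18] → ·  [on edge]
    (9,5)@(19, 11): e=[0,16,-14] → ·  [on edge]
    (0,6)@(1, 13): e=[-20,0,22] → ·  [on edge]
    (10,6)@(21, 13): e=[0,20,-18] → ·  [on edge]
    (11,7)@(23, 15): e=[0,24,-22] → ·  [on edge]
  covered (1 px):
    · · · · · · · · · · · ·
    · · · · · █ · · · · · ·
    · · · · · · · · · · · ·
    · · · · · · · · · · · ·
    · · · · · · · · · · · ·
    · · · · · · · · · · · ·
    · · · · · · · · · · · ·
    · · · · · · · · · · · ·
T3:
  2·area = 48
  edge (10, 6)→(18, 14): d=(8,8) right/bottom  bias=-1
  edge (18, 14)→(2, 4): d=(-16,-10) top-left  bias=+0
  edge (2, 4)→(10, 6): d=(8,2) right/bottom  bias=-1
    (2,0)@(5, 1): e=[0,78,-30] → ·  [on edge]
    (3,1)@(7, 3): e=[0,66,-18] → ·  [on edge]
    (2,2)@(5, 5): e=[32,14,2] → █
    (3,2)@(7, 5): e=[16,34,-2] → ·
    (4,2)@(9, 5): e=[0,54,-6] → ·  [on edge]
    (2,3)@(5, 7): e=[48,-18,18] → ·
    (3,3)@(7, 7): e=[32,2,14] → █
    (4,3)@(9, 7): e=[16,22,10] → █
    (5,3)@(11, 7): e=[0,42,6] → ·  [on edge]
    (3,4)@(7, 9): e=[48,-30,30] → ·
    (4,4)@(9, 9): e=[32,-10,26] → ·
    (5,4)@(11, 9): e=[16,10,22] → █
    (6,4)@(13, 9): e=[0,30,18] → ·  [on edge]
    (7,5)@(15, 11): e=[0,18,30] → ·  [on edge]
    (8,6)@(17, 13): e=[0,6,42] → ·  [on edge]
    (9,7)@(19, 15): e=[0,-6,54] → ·  [on edge]
  covered (4 px):
    · · · · · · · · · · · ·
    · · · · · · · · · · · ·
    · · █ · · · · · · · · ·
    · · · █ █ · · · · · · ·
    · · · · · █ · · · · · ·
    · · · · · · · · · · · ·
    · · · · · · · · · · · ·
    · · · · · · · · · · · ·
T4:
  2·area = 24
  edge (16, 10)→(22, 16): d=(6,6) right/bottom  bias=-1
  edge (22, 16)→(14, 12): d=(-8,-4) top-left  bias=+0
  edge (14, 12)→(16, 10): d=(2,-2) top-left  bias=+0
    (3,0)@(7, 1): e=[0,60,-36] → ·  [on edge]
    (4,1)@(9, 3): e=[0,52,-28] → ·  [on edge]
    (11,1)@(23, 3): e=[-84,108,0] → ·  [on edge]
    (5,2)@(11, 5): e=[0,44,-20] → ·  [on edge]
    (10,2)@(21, 5): e=[-60,84,0] → ·  [on edge]
    (6,3)@(13, 7): e=[0,36,-12] → ·  [on edge]
    (9,3)@(19, 7): e=[-36,60,0] → ·  [on edge]
    (7,4)@(15, 9): e=[0,28,-4] → ·  [on edge]
    (8,4)@(17, 9): e=[-12,36,0] → ·  [on edge]
    (7,5)@(15, 11): e=[12,12,0] → █  [on edge]
    (8,5)@(17, 11): e=[0,20,4] → ·  [on edge]
    (6,6)@(13, 13): e=[36,-12,0] → ·  [on edge]
    (9,6)@(19, 13): e=[0,12,12] → ·  [on edge]
    (5,7)@(11, 15): e=[60,-36,0] → ·  [on edge]
    (10,7)@(21, 15): e=[0,4,20] → ·  [on edge]
  covered (2 px):
    · · · · · · · · · · · ·
    · · · · · · · · · · · ·
    · · · · · · · · · · · ·
    · · · · · · · · · · · ·
    · · · · · · · · · · · ·
    · · · · · · · █ · · · ·
    · · · · · · · · █ · · ·
    · · · · · · · · · · · ·

Result: 30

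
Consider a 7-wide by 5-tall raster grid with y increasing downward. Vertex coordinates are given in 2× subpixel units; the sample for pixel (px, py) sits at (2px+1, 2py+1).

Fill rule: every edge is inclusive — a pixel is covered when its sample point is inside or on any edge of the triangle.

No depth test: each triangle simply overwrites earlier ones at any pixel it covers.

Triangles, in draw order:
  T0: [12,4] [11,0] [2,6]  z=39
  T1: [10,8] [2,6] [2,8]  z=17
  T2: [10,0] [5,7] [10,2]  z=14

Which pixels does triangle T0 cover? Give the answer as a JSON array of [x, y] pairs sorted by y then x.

T0:
  2·area = 42  (B↔C swapped to make it positive)
  edge (12, 4)→(2, 6): d=(-10,2) inclusive
  edge (2, 6)→(11, 0): d=(9,-6) inclusive
  edge (11, 0)→(12, 4): d=(1,4) inclusive
    (5,0)@(11, 1): e=[32,9,1] → X
    (6,0)@(13, 1): e=[28,21,-7] → .
    (3,1)@(7, 3): e=[20,3,19] → X
    (4,1)@(9, 3): e=[16,15,11] → X
    (6,1)@(13, 3): e=[8,39,-5] → .
    (2,2)@(5, 5): e=[4,9,29] → X
    (3,2)@(7, 5): e=[0,21,21] → X  [on edge]
    (4,2)@(9, 5): e=[-4,33,13] → .
    (5,2)@(11, 5): e=[-8,45,5] → .
    (2,3)@(5, 7): e=[-16,27,31] → .
    (3,3)@(7, 7): e=[-20,39,23] → .
  covered (6 px):
    . . . . . X .
    . . . X X X .
    . . X X . . .
    . . . . . . .
    . . . . . . .
T1:
  2·area = 16  (B↔C swapped to make it positive)
  edge (10, 8)→(2, 8): d=(-8,0) inclusive
  edge (2, 8)→(2, 6): d=(0,-2) inclusive
  edge (2, 6)→(10, 8): d=(8,2) inclusive
    (1,3)@(3, 7): e=[8,2,6] → X
    (2,3)@(5, 7): e=[8,6,2] → X
    (3,3)@(7, 7): e=[8,10,-2] → .
    (1,4)@(3, 9): e=[-8,2,22] → .
    (2,4)@(5, 9): e=[-8,6,18] → .
  covered (2 px):
    . . . . . . .
    . . . . . . .
    . . . . . . .
    . X X . . . .
    . . . . . . .
T2:
  2·area = 10  (B↔C swapped to make it positive)
  edge (10, 0)→(10, 2): d=(0,2) inclusive
  edge (10, 2)→(5, 7): d=(-5,5) inclusive
  edge (5, 7)→(10, 0): d=(5,-7) inclusive
    (5,0)@(11, 1): e=[-2,0,12] → .  [on edge]
    (4,1)@(9, 3): e=[2,0,8] → X  [on edge]
    (5,1)@(11, 3): e=[-2,-10,22] → .
    (3,2)@(7, 5): e=[6,0,4] → X  [on edge]
    (4,2)@(9, 5): e=[2,-10,18] → .
    (2,3)@(5, 7): e=[10,0,0] → X  [on edge]
    (3,3)@(7, 7): e=[6,-10,14] → .
    (1,4)@(3, 9): e=[14,0,-4] → .  [on edge]
    (2,4)@(5, 9): e=[10,-10,10] → .
  covered (3 px):
    . . . . . . .
    . . . . X . .
    . . . X . . .
    . . X . . . .
    . . . . . . .

Final: [[5,0],[3,1],[4,1],[5,1],[2,2],[3,2]]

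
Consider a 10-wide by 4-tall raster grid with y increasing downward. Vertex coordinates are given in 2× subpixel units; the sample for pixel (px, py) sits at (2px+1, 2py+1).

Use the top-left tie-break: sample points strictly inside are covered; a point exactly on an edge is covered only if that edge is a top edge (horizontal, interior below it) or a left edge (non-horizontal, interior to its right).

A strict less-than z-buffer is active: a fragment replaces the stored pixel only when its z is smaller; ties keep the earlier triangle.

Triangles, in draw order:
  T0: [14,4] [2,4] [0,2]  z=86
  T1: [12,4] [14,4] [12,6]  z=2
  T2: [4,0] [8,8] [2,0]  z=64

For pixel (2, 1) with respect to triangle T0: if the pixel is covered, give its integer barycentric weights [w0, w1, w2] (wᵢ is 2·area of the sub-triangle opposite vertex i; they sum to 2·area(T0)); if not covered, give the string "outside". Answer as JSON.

T0:
  2·area = 24
  edge (14, 4)→(2, 4): d=(-12,0) right/bottom  bias=-1
  edge (2, 4)→(0, 2): d=(-2,-2) top-left  bias=+0
  edge (0, 2)→(14, 4): d=(14,2) right/bottom  bias=-1
    (0,1)@(1, 3): e=[12,0,12] → #  [on edge]
    (1,1)@(3, 3): e=[12,4,8] → #
    (2,1)@(5, 3): e=[12,8,4] → #
    (3,1)@(7, 3): e=[12,12,0] → ·  [on edge]
    (0,2)@(1, 5): e=[-12,-4,40] → ·
    (1,2)@(3, 5): e=[-12,0,36] → ·  [on edge]
    (2,2)@(5, 5): e=[-12,4,32] → ·
    (2,3)@(5, 7): e=[-36,0,60] → ·  [on edge]
  covered (3 px):
    · · · · · · · · · ·
    # # # · · · · · · ·
    · · · · · · · · · ·
    · · · · · · · · · ·
T1:
  2·area = 4
  edge (12, 4)→(14, 4): d=(2,0) top-left  bias=+0
  edge (14, 4)→(12, 6): d=(-2,2) right/bottom  bias=-1
  edge (12, 6)→(12, 4): d=(0,-2) top-left  bias=+0
    (8,0)@(17, 1): e=[-6,0,10] → ·  [on edge]
    (7,1)@(15, 3): e=[-2,0,6] → ·  [on edge]
    (6,2)@(13, 5): e=[2,0,2] → ·  [on edge]
    (5,3)@(11, 7): e=[6,0,-2] → ·  [on edge]
  covered (0 px):
    · · · · · · · · · ·
    · · · · · · · · · ·
    · · · · · · · · · ·
    · · · · · · · · · ·
T2:
  2·area = 16
  edge (4, 0)→(8, 8): d=(4,8) right/bottom  bias=-1
  edge (8, 8)→(2, 0): d=(-6,-8) top-left  bias=+0
  edge (2, 0)→(4, 0): d=(2,0) top-left  bias=+0
    (1,0)@(3, 1): e=[12,2,2] → #
    (2,0)@(5, 1): e=[-4,18,2] → ·
    (1,1)@(3, 3): e=[20,-10,6] → ·
    (2,1)@(5, 3): e=[4,6,6] → #
    (3,1)@(7, 3): e=[-12,22,6] → ·
    (2,2)@(5, 5): e=[12,-6,10] → ·
  covered (2 px):
    · # · · · · · · · ·
    · · # · · · · · · ·
    · · · · · · · · · ·
    · · · · · · · · · ·

Answer: [8,4,12]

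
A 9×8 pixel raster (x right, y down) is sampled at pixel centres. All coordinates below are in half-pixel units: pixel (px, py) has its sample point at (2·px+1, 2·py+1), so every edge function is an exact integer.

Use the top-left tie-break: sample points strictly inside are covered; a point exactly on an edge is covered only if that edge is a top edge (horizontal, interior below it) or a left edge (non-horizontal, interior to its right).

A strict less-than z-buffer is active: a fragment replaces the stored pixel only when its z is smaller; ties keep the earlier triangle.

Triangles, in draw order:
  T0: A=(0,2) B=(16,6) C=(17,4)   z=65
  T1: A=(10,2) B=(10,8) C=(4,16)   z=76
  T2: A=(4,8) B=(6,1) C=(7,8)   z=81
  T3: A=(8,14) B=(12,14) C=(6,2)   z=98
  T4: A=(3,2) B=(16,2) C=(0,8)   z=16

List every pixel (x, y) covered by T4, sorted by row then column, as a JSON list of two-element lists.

T0:
  2·area = 36  (B↔C swapped to make it positive)
  edge (0, 2)→(17, 4): d=(17,2) right/bottom  bias=-1
  edge (17, 4)→(16, 6): d=(-1,2) right/bottom  bias=-1
  edge (16, 6)→(0, 2): d=(-16,-4) top-left  bias=+0
    (2,1)@(5, 3): e=[7,25,4] → █
    (3,1)@(7, 3): e=[3,21,12] → █
    (4,1)@(9, 3): e=[-1,17,20] → ·
    (2,2)@(5, 5): e=[41,23,-28] → ·
    (3,2)@(7, 5): e=[37,19,-20] → ·
    (6,2)@(13, 5): e=[25,7,4] → █
    (7,2)@(15, 5): e=[21,3,12] → █
    (8,2)@(17, 5): e=[17,-1,20] → ·
    (6,3)@(13, 7): e=[59,5,-28] → ·
    (7,3)@(15, 7): e=[55,1,-20] → ·
  covered (4 px):
    · · · · · · · · ·
    · · █ █ · · · · ·
    · · · · · · █ █ ·
    · · · · · · · · ·
    · · · · · · · · ·
    · · · · · · · · ·
    · · · · · · · · ·
    · · · · · · · · ·
T1:
  2·area = 36
  edge (10, 2)→(10, 8): d=(0,6) right/bottom  bias=-1
  edge (10, 8)→(4, 16): d=(-6,8) right/bottom  bias=-1
  edge (4, 16)→(10, 2): d=(6,-14) top-left  bias=+0
    (4,2)@(9, 5): e=[6,26,4] → █
    (5,2)@(11, 5): e=[-6,10,32] → ·
    (4,3)@(9, 7): e=[6,14,16] → █
    (5,3)@(11, 7): e=[-6,-2,44] → ·
    (3,4)@(7, 9): e=[18,18,0] → █  [on edge]
    (5,4)@(11, 9): e=[-6,-14,56] → ·
    (3,5)@(7, 11): e=[18,6,12] → █
    (4,5)@(9, 11): e=[6,-10,40] → ·
    (3,6)@(7, 13): e=[18,-6,24] → ·
  covered (5 px):
    · · · · · · · · ·
    · · · · · · · · ·
    · · · · █ · · · ·
    · · · · █ · · · ·
    · · · █ █ · · · ·
    · · · █ · · · · ·
    · · · · · · · · ·
    · · · · · · · · ·
T2:
  2·area = 21
  edge (4, 8)→(6, 1): d=(2,-7) top-left  bias=+0
  edge (6, 1)→(7, 8): d=(1,7) right/bottom  bias=-1
  edge (7, 8)→(4, 8): d=(-3,0) right/bottom  bias=-1
    (2,2)@(5, 5): e=[1,11,9] → █
    (3,2)@(7, 5): e=[15,-3,9] → ·
    (2,3)@(5, 7): e=[5,13,3] → █
    (3,3)@(7, 7): e=[19,-1,3] → ·
    (2,4)@(5, 9): e=[9,15,-3] → ·
  covered (2 px):
    · · · · · · · · ·
    · · · · · · · · ·
    · · █ · · · · · ·
    · · █ · · · · · ·
    · · · · · · · · ·
    · · · · · · · · ·
    · · · · · · · · ·
    · · · · · · · · ·
T3:
  2·area = 48  (B↔C swapped to make it positive)
  edge (8, 14)→(6, 2): d=(-2,-12) top-left  bias=+0
  edge (6, 2)→(12, 14): d=(6,12) right/bottom  bias=-1
  edge (12, 14)→(8, 14): d=(-4,0) right/bottom  bias=-1
    (3,2)@(7, 5): e=[6,6,36] → █
    (4,2)@(9, 5): e=[30,-18,36] → ·
    (3,3)@(7, 7): e=[2,18,28] → █
    (4,3)@(9, 7): e=[26,-6,28] → ·
    (3,4)@(7, 9): e=[-2,30,20] → ·
    (4,4)@(9, 9): e=[22,6,20] → █
    (5,4)@(11, 9): e=[46,-18,20] → ·
    (4,5)@(9, 11): e=[18,18,12] → █
    (5,5)@(11, 11): e=[42,-6,12] → ·
    (4,6)@(9, 13): e=[14,30,4] → █
    (5,6)@(11, 13): e=[38,6,4] → █
    (6,6)@(13, 13): e=[62,-18,4] → ·
  covered (6 px):
    · · · · · · · · ·
    · · · · · · · · ·
    · · · █ · · · · ·
    · · · █ · · · · ·
    · · · · █ · · · ·
    · · · · █ · · · ·
    · · · · █ █ · · ·
    · · · · · · · · ·
T4:
  2·area = 78
  edge (3, 2)→(16, 2): d=(13,0) top-left  bias=+0
  edge (16, 2)→(0, 8): d=(-16,6) right/bottom  bias=-1
  edge (0, 8)→(3, 2): d=(3,-6) top-left  bias=+0
    (1,1)@(3, 3): e=[13,62,3] → █
    (2,1)@(5, 3): e=[13,50,15] → █
    (3,1)@(7, 3): e=[13,38,27] → █
    (4,1)@(9, 3): e=[13,26,39] → █
    (5,1)@(11, 3): e=[13,14,51] → █
    (6,1)@(13, 3): e=[13,2,63] → █
    (7,1)@(15, 3): e=[13,-10,75] → ·
    (1,2)@(3, 5): e=[39,30,9] → █
    (4,2)@(9, 5): e=[39,-6,45] → ·
    (5,2)@(11, 5): e=[39,-18,57] → ·
    (6,2)@(13, 5): e=[39,-30,69] → ·
    (0,3)@(1, 7): e=[65,10,3] → █
  covered (10 px):
    · · · · · · · · ·
    · █ █ █ █ █ █ · ·
    · █ █ █ · · · · ·
    █ · · · · · · · ·
    · · · · · · · · ·
    · · · · · · · · ·
    · · · · · · · · ·
    · · · · · · · · ·

Answer: [[1,1],[2,1],[3,1],[4,1],[5,1],[6,1],[1,2],[2,2],[3,2],[0,3]]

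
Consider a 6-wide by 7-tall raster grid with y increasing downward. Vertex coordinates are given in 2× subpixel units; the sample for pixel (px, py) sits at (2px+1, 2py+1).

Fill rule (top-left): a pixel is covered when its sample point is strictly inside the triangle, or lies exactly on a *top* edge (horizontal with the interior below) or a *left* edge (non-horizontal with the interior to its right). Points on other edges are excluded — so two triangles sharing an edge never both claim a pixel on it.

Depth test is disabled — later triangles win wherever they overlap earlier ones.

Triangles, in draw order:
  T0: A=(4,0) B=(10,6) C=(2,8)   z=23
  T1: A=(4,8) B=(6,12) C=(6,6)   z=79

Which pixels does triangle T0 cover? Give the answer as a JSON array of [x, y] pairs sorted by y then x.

T0:
  2·area = 60
  edge (4, 0)→(10, 6): d=(6,6) right/bottom  bias=-1
  edge (10, 6)→(2, 8): d=(-8,2) right/bottom  bias=-1
  edge (2, 8)→(4, 0): d=(2,-8) top-left  bias=+0
    (2,0)@(5, 1): e=[0,50,10] → ·  [on edge]
    (2,1)@(5, 3): e=[12,34,14] → █
    (3,1)@(7, 3): e=[0,30,30] → ·  [on edge]
    (1,2)@(3, 5): e=[36,22,2] → █
    (3,2)@(7, 5): e=[12,14,34] → █
    (4,2)@(9, 5): e=[0,10,50] → ·  [on edge]
    (1,3)@(3, 7): e=[48,6,6] → █
    (3,3)@(7, 7): e=[24,-2,38] → ·
    (5,3)@(11, 7): e=[0,-10,70] → ·  [on edge]
    (1,4)@(3, 9): e=[60,-10,10] → ·
    (2,4)@(5, 9): e=[48,-14,26] → ·
  covered (6 px):
    · · · · · ·
    · · █ · · ·
    · █ █ █ · ·
    · █ █ · · ·
    · · · · · ·
    · · · · · ·
    · · · · · ·
T1:
  2·area = 12  (B↔C swapped to make it positive)
  edge (4, 8)→(6, 6): d=(2,-2) top-left  bias=+0
  edge (6, 6)→(6, 12): d=(0,6) right/bottom  bias=-1
  edge (6, 12)→(4, 8): d=(-2,-4) top-left  bias=+0
    (5,0)@(11, 1): e=[0,-30,42] → ·  [on edge]
    (4,1)@(9, 3): e=[0,-18,30] → ·  [on edge]
    (3,2)@(7, 5): e=[0,-6,18] → ·  [on edge]
    (2,3)@(5, 7): e=[0,6,6] → █  [on edge]
    (3,3)@(7, 7): e=[4,-6,14] → ·
    (1,4)@(3, 9): e=[0,18,-6] → ·  [on edge]
    (2,4)@(5, 9): e=[4,6,2] → █
    (3,4)@(7, 9): e=[8,-6,10] → ·
    (0,5)@(1, 11): e=[0,30,-18] → ·  [on edge]
    (2,5)@(5, 11): e=[8,6,-2] → ·
  covered (2 px):
    · · · · · ·
    · · · · · ·
    · · · · · ·
    · · █ · · ·
    · · █ · · ·
    · · · · · ·
    · · · · · ·

Answer: [[2,1],[1,2],[2,2],[3,2],[1,3],[2,3]]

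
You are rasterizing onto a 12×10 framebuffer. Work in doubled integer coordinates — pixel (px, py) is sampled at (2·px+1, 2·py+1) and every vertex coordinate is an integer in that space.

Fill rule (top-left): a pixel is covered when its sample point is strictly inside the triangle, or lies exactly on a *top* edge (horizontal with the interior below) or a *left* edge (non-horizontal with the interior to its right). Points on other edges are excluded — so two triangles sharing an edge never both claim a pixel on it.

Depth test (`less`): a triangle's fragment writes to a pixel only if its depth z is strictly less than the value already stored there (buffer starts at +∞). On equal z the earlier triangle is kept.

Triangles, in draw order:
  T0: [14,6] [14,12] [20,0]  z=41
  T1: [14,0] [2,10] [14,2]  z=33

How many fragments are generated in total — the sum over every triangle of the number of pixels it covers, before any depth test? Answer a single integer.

T0:
  2·area = 36  (B↔C swapped to make it positive)
  edge (14, 6)→(20, 0): d=(6,-6) top-left  bias=+0
  edge (20, 0)→(14, 12): d=(-6,12) right/bottom  bias=-1
  edge (14, 12)→(14, 6): d=(0,-6) top-left  bias=+0
    (9,0)@(19, 1): e=[0,6,30] → █  [on edge]
    (10,0)@(21, 1): e=[12,-18,42] → ·
    (8,1)@(17, 3): e=[0,18,18] → █  [on edge]
    (9,1)@(19, 3): e=[12,-6,30] → ·
    (7,2)@(15, 5): e=[0,30,6] → █  [on edge]
    (9,2)@(19, 5): e=[24,-18,30] → ·
    (6,3)@(13, 7): e=[0,42,-6] → ·  [on edge]
    (7,3)@(15, 7): e=[12,18,6] → █
    (8,3)@(17, 7): e=[24,-6,18] → ·
    (5,4)@(11, 9): e=[0,54,-18] → ·  [on edge]
    (7,4)@(15, 9): e=[24,6,6] → █
    (8,4)@(17, 9): e=[36,-18,18] → ·
    (4,5)@(9, 11): e=[0,66,-30] → ·  [on edge]
    (3,6)@(7, 13): e=[0,78,-42] → ·  [on edge]
    (2,7)@(5, 15): e=[0,90,-54] → ·  [on edge]
    (1,8)@(3, 17): e=[0,102,-66] → ·  [on edge]
    (0,9)@(1, 19): e=[0,114,-78] → ·  [on edge]
  covered (6 px):
    · · · · · · · · · █ · ·
    · · · · · · · · █ · · ·
    · · · · · · · █ █ · · ·
    · · · · · · · █ · · · ·
    · · · · · · · █ · · · ·
    · · · · · · · · · · · ·
    · · · · · · · · · · · ·
    · · · · · · · · · · · ·
    · · · · · · · · · · · ·
    · · · · · · · · · · · ·
T1:
  2·area = 24  (B↔C swapped to make it positive)
  edge (14, 0)→(14, 2): d=(0,2) right/bottom  bias=-1
  edge (14, 2)→(2, 10): d=(-12,8) right/bottom  bias=-1
  edge (2, 10)→(14, 0): d=(12,-10) top-left  bias=+0
    (6,0)@(13, 1): e=[2,20,2] → █
    (7,0)@(15, 1): e=[-2,4,22] → ·
    (5,1)@(11, 3): e=[6,12,6] → █
    (6,1)@(13, 3): e=[2,-4,26] → ·
    (4,2)@(9, 5): e=[10,4,10] → █
    (5,2)@(11, 5): e=[6,-12,30] → ·
    (4,3)@(9, 7): e=[10,-20,34] → ·
  covered (3 px):
    · · · · · · █ · · · · ·
    · · · · · █ · · · · · ·
    · · · · █ · · · · · · ·
    · · · · · · · · · · · ·
    · · · · · · · · · · · ·
    · · · · · · · · · · · ·
    · · · · · · · · · · · ·
    · · · · · · · · · · · ·
    · · · · · · · · · · · ·
    · · · · · · · · · · · ·

Final: 9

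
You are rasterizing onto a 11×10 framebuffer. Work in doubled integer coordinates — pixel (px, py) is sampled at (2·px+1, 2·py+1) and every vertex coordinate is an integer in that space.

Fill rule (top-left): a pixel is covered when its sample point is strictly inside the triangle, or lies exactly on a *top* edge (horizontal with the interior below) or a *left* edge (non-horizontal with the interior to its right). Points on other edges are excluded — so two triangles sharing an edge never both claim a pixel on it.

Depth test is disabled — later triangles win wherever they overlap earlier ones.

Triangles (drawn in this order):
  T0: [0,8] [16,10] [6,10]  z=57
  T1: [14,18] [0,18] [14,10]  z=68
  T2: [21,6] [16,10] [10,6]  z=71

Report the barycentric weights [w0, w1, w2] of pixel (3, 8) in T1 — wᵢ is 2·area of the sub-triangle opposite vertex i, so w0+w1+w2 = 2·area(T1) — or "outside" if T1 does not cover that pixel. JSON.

T0:
  2·area = 20
  edge (0, 8)→(16, 10): d=(16,2) right/bottom  bias=-1
  edge (16, 10)→(6, 10): d=(-10,0) right/bottom  bias=-1
  edge (6, 10)→(0, 8): d=(-6,-2) top-left  bias=+0
    (1,4)@(3, 9): e=[10,10,0] → █  [on edge]
    (2,4)@(5, 9): e=[6,10,4] → █
    (3,4)@(7, 9): e=[2,10,8] → █
    (4,4)@(9, 9): e=[-2,10,12] → ·
    (1,5)@(3, 11): e=[42,-10,-12] → ·
    (2,5)@(5, 11): e=[38,-10,-8] → ·
    (3,5)@(7, 11): e=[34,-10,-4] → ·
    (4,5)@(9, 11): e=[30,-10,0] → ·  [on edge]
    (7,6)@(15, 13): e=[50,-30,0] → ·  [on edge]
    (10,7)@(21, 15): e=[70,-50,0] → ·  [on edge]
  covered (3 px):
    · · · · · · · · · · ·
    · · · · · · · · · · ·
    · · · · · · · · · · ·
    · · · · · · · · · · ·
    · █ █ █ · · · · · · ·
    · · · · · · · · · · ·
    · · · · · · · · · · ·
    · · · · · · · · · · ·
    · · · · · · · · · · ·
    · · · · · · · · · · ·
T1:
  2·area = 112
  edge (14, 18)→(0, 18): d=(-14,0) right/bottom  bias=-1
  edge (0, 18)→(14, 10): d=(14,-8) top-left  bias=+0
  edge (14, 10)→(14, 18): d=(0,8) right/bottom  bias=-1
    (6,5)@(13, 11): e=[98,6,8] → █
    (7,5)@(15, 11): e=[98,22,-8] → ·
    (4,6)@(9, 13): e=[70,2,40] → █
    (5,6)@(11, 13): e=[70,18,24] → █
    (7,6)@(15, 13): e=[70,50,-8] → ·
    (3,7)@(7, 15): e=[42,14,56] → █
    (7,7)@(15, 15): e=[42,78,-8] → ·
    (1,8)@(3, 17): e=[14,10,88] → █
    (2,8)@(5, 17): e=[14,26,72] → █
    (7,8)@(15, 17): e=[14,106,-8] → ·
    (1,9)@(3, 19): e=[-14,38,88] → ·
    (2,9)@(5, 19): e=[-14,54,72] → ·
  covered (14 px):
    · · · · · · · · · · ·
    · · · · · · · · · · ·
    · · · · · · · · · · ·
    · · · · · · · · · · ·
    · · · · · · · · · · ·
    · · · · · · █ · · · ·
    · · · · █ █ █ · · · ·
    · · · █ █ █ █ · · · ·
    · █ █ █ █ █ █ · · · ·
    · · · · · · · · · · ·
T2:
  2·area = 44
  edge (21, 6)→(16, 10): d=(-5,4) right/bottom  bias=-1
  edge (16, 10)→(10, 6): d=(-6,-4) top-left  bias=+0
  edge (10, 6)→(21, 6): d=(11,0) top-left  bias=+0
    (6,3)@(13, 7): e=[27,6,11] → █
    (7,3)@(15, 7): e=[19,14,11] → █
    (8,3)@(17, 7): e=[11,22,11] → █
    (9,3)@(19, 7): e=[3,30,11] → █
    (10,3)@(21, 7): e=[-5,38,11] → ·
    (6,4)@(13, 9): e=[17,-6,33] → ·
    (7,4)@(15, 9): e=[9,2,33] → █
    (9,4)@(19, 9): e=[-7,18,33] → ·
    (7,5)@(15, 11): e=[-1,-10,55] → ·
    (8,5)@(17, 11): e=[-9,-2,55] → ·
  covered (6 px):
    · · · · · · · · · · ·
    · · · · · · · · · · ·
    · · · · · · · · · · ·
    · · · · · · █ █ █ █ ·
    · · · · · · · █ █ · ·
    · · · · · · · · · · ·
    · · · · · · · · · · ·
    · · · · · · · · · · ·
    · · · · · · · · · · ·
    · · · · · · · · · · ·

Final: [42,56,14]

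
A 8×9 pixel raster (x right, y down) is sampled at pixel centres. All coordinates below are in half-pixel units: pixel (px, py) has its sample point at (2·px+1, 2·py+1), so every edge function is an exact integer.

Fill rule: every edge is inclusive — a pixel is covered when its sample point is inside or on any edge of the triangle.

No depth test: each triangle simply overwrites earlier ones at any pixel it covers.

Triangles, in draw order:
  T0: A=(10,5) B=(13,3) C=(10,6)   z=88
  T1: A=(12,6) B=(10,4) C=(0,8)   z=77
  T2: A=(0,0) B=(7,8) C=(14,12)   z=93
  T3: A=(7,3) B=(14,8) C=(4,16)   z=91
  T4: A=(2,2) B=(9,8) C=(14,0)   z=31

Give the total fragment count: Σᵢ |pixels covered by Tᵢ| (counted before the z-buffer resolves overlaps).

T0:
  2·area = 3
  edge (10, 5)→(13, 3): d=(3,-2) inclusive
  edge (13, 3)→(10, 6): d=(-3,3) inclusive
  edge (10, 6)→(10, 5): d=(0,-1) inclusive
    (7,0)@(15, 1): e=[-2,0,5] → .  [on edge]
    (6,1)@(13, 3): e=[0,0,3] → X  [on edge]
    (7,1)@(15, 3): e=[4,-6,5] → .
    (5,2)@(11, 5): e=[2,0,1] → X  [on edge]
    (6,2)@(13, 5): e=[6,-6,3] → .
    (3,3)@(7, 7): e=[0,6,-3] → .  [on edge]
    (4,3)@(9, 7): e=[4,0,-1] → .  [on edge]
    (5,3)@(11, 7): e=[8,-6,1] → .
    (3,4)@(7, 9): e=[6,0,-3] → .  [on edge]
    (0,5)@(1, 11): e=[0,12,-9] → .  [on edge]
    (2,5)@(5, 11): e=[8,0,-5] → .  [on edge]
    (1,6)@(3, 13): e=[10,0,-7] → .  [on edge]
    (0,7)@(1, 15): e=[12,0,-9] → .  [on edge]
  covered (2 px):
    . . . . . . . .
    . . . . . . X .
    . . . . . X . .
    . . . . . . . .
    . . . . . . . .
    . . . . . . . .
    . . . . . . . .
    . . . . . . . .
    . . . . . . . .
T1:
  2·area = 28  (B↔C swapped to make it positive)
  edge (12, 6)→(0, 8): d=(-12,2) inclusive
  edge (0, 8)→(10, 4): d=(10,-4) inclusive
  edge (10, 4)→(12, 6): d=(2,2) inclusive
    (3,0)@(7, 1): e=[70,-42,0] → .  [on edge]
    (4,1)@(9, 3): e=[42,-14,0] → .  [on edge]
    (4,2)@(9, 5): e=[18,6,4] → X
    (5,2)@(11, 5): e=[14,14,0] → X  [on edge]
    (6,2)@(13, 5): e=[10,22,-4] → .
    (1,3)@(3, 7): e=[6,2,20] → X
    (2,3)@(5, 7): e=[2,10,16] → X
    (3,3)@(7, 7): e=[-2,18,12] → .
    (4,3)@(9, 7): e=[-6,26,8] → .
    (5,3)@(11, 7): e=[-10,34,4] → .
    (6,3)@(13, 7): e=[-14,42,0] → .  [on edge]
    (1,4)@(3, 9): e=[-18,22,24] → .
    (7,4)@(15, 9): e=[-42,70,0] → .  [on edge]
  covered (4 px):
    . . . . . . . .
    . . . . . . . .
    . . . . X X . .
    . X X . . . . .
    . . . . . . . .
    . . . . . . . .
    . . . . . . . .
    . . . . . . . .
    . . . . . . . .
T2:
  2·area = 28  (B↔C swapped to make it positive)
  edge (0, 0)→(14, 12): d=(14,12) inclusive
  edge (14, 12)→(7, 8): d=(-7,-4) inclusive
  edge (7, 8)→(0, 0): d=(-7,-8) inclusive
    (0,0)@(1, 1): e=[2,25,1] → X
    (1,0)@(3, 1): e=[-22,33,17] → .
    (0,1)@(1, 3): e=[30,11,-13] → .
    (1,1)@(3, 3): e=[6,19,3] → X
    (2,1)@(5, 3): e=[-18,27,19] → .
    (1,2)@(3, 5): e=[34,5,-11] → .
    (2,2)@(5, 5): e=[10,13,5] → X
    (3,2)@(7, 5): e=[-14,21,21] → .
    (2,3)@(5, 7): e=[38,-1,-9] → .
    (3,3)@(7, 7): e=[14,7,7] → X
    (4,3)@(9, 7): e=[-10,15,23] → .
    (3,4)@(7, 9): e=[42,-7,-7] → .
  covered (5 px):
    X . . . . . . .
    . X . . . . . .
    . . X . . . . .
    . . . X . . . .
    . . . . X . . .
    . . . . . . . .
    . . . . . . . .
    . . . . . . . .
    . . . . . . . .
T3:
  2·area = 106
  edge (7, 3)→(14, 8): d=(7,5) inclusive
  edge (14, 8)→(4, 16): d=(-10,8) inclusive
  edge (4, 16)→(7, 3): d=(3,-13) inclusive
    (3,1)@(7, 3): e=[0,106,0] → X  [on edge]
    (4,1)@(9, 3): e=[-10,90,26] → .
    (3,2)@(7, 5): e=[14,86,6] → X
    (4,2)@(9, 5): e=[4,70,32] → X
    (5,2)@(11, 5): e=[-6,54,58] → .
    (3,3)@(7, 7): e=[28,66,12] → X
    (5,3)@(11, 7): e=[8,34,64] → X
    (6,3)@(13, 7): e=[-2,18,90] → .
    (3,4)@(7, 9): e=[42,46,18] → X
    (6,4)@(13, 9): e=[12,-2,96] → .
    (3,5)@(7, 11): e=[56,26,24] → X
    (5,5)@(11, 11): e=[36,-6,76] → .
  covered (14 px):
    . . . . . . . .
    . . . X . . . .
    . . . X X . . .
    . . . X X X . .
    . . . X X X . .
    . . . X X . . .
    . . X X . . . .
    . . X . . . . .
    . . . . . . . .
T4:
  2·area = 86  (B↔C swapped to make it positive)
  edge (2, 2)→(14, 0): d=(12,-2) inclusive
  edge (14, 0)→(9, 8): d=(-5,8) inclusive
  edge (9, 8)→(2, 2): d=(-7,-6) inclusive
    (4,0)@(9, 1): e=[2,35,49] → X
    (5,0)@(11, 1): e=[6,19,61] → X
    (6,0)@(13, 1): e=[10,3,73] → X
    (7,0)@(15, 1): e=[14,-13,85] → .
    (2,1)@(5, 3): e=[18,57,11] → X
    (3,1)@(7, 3): e=[22,41,23] → X
    (6,1)@(13, 3): e=[34,-7,59] → .
    (2,2)@(5, 5): e=[42,47,-3] → .
    (3,2)@(7, 5): e=[46,31,9] → X
    (5,2)@(11, 5): e=[54,-1,33] → .
    (3,3)@(7, 7): e=[70,21,-5] → .
    (4,3)@(9, 7): e=[74,5,7] → X
  covered (10 px):
    . . . . X X X .
    . . X X X X . .
    . . . X X . . .
    . . . . X . . .
    . . . . . . . .
    . . . . . . . .
    . . . . . . . .
    . . . . . . . .
    . . . . . . . .

Final: 35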